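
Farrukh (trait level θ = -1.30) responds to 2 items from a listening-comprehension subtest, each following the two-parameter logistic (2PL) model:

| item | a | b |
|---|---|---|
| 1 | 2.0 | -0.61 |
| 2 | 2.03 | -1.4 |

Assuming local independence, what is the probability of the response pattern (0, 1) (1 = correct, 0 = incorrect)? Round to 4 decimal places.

0.4399

P(θ) = 1 / (1 + exp(−a(θ − b)))
P_1 = 1/(1+e^{1.3800}) = 0.2010
P_2 = 1/(1+e^{-0.2030}) = 0.5506
L = (1−P_1) × P_2 = 0.7990 × 0.5506 = 0.43991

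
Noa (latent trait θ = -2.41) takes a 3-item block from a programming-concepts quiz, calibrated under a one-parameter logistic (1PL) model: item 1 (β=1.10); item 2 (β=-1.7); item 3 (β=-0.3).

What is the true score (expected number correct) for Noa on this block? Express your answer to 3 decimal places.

0.467

P(θ) = 1 / (1 + exp(−(θ − β)))
P_1 = 1/(1+e^{3.5100}) = 0.0290
P_2 = 1/(1+e^{0.7100}) = 0.3296
P_3 = 1/(1+e^{2.1100}) = 0.1081
E[score] = 0.0290 + 0.3296 + 0.1081 = 0.4668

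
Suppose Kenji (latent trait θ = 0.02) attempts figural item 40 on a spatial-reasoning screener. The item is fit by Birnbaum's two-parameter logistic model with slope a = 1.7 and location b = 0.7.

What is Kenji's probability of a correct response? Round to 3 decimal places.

P(θ) = 1 / (1 + exp(−a(θ − b)))
Exponent: 1.7 × (0.02 − 0.7) = -1.1560
1/(1 + e^{1.1560}) = 0.2394

0.239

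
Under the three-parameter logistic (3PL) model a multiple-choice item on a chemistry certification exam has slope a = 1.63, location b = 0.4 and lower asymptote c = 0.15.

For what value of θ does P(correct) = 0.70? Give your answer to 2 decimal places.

0.77

P(θ) = c + (1 − c) · 1 / (1 + exp(−a(θ − b)))
Remove guessing floor: (0.70 − 0.15)/(1 − 0.15) = 0.6471
logit = ln(0.6471/0.3529) = 0.6061
θ = b + logit/(a) = 0.4 + 0.6061/1.6300 = 0.7719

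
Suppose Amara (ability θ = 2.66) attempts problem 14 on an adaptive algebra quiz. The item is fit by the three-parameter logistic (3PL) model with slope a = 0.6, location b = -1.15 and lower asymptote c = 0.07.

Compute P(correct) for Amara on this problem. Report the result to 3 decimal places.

P(θ) = c + (1 − c) · 1 / (1 + exp(−a(θ − b)))
Exponent: 0.6 × (2.66 − (-1.15)) = 2.2860
1/(1 + e^{-2.2860}) = 0.9077
P = 0.07 + 0.93 × 0.9077 = 0.9142

0.914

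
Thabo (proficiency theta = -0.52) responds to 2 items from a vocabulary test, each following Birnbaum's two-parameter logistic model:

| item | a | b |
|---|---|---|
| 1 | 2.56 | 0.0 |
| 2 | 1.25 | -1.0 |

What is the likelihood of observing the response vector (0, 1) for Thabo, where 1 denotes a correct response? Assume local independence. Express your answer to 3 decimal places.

0.511

P(theta) = 1 / (1 + exp(−a(theta − b)))
P_1 = 1/(1+e^{1.3312}) = 0.2090
P_2 = 1/(1+e^{-0.6000}) = 0.6457
L = (1−P_1) × P_2 = 0.7910 × 0.6457 = 0.51074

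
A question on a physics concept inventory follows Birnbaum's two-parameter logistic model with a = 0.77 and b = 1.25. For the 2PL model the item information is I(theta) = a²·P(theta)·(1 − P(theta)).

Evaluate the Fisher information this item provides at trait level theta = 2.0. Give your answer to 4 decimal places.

P = 1/(1+e^{-0.5775}) = 0.6405
P(1−P) = 0.6405 × 0.3595 = 0.2303
I = a² × P(1−P) = 0.77² × 0.2303 = 0.13652

0.1365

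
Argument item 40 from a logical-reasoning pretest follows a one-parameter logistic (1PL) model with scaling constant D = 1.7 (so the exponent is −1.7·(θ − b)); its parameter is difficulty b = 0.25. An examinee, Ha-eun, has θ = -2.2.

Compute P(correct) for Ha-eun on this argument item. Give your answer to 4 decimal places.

P(θ) = 1 / (1 + exp(−D·(θ − b)))
Exponent: 1.7 × (-2.2 − 0.25) = -4.1650
1/(1 + e^{4.1650}) = 0.0153
P = 0.0153

0.0153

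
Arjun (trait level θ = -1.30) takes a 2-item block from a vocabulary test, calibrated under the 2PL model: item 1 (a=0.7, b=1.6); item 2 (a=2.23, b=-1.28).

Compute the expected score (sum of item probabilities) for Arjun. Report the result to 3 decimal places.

P(θ) = 1 / (1 + exp(−a(θ − b)))
P_1 = 1/(1+e^{2.0300}) = 0.1161
P_2 = 1/(1+e^{0.0446}) = 0.4889
E[score] = 0.1161 + 0.4889 = 0.6049

0.605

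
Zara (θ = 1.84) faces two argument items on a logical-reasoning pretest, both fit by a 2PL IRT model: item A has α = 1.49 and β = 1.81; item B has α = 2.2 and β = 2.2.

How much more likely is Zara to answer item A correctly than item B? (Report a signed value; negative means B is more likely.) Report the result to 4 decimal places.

P(θ) = 1 / (1 + exp(−α(θ − β)))
P_A = 0.5112
P_B = 0.3117
P_A − P_B = 0.1994

0.1994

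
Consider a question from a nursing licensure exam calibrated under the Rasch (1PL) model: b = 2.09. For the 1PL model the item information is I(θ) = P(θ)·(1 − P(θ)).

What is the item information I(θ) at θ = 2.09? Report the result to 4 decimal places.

0.2500

P = 1/(1+e^{0.0000}) = 0.5000
P(1−P) = 0.5000 × 0.5000 = 0.2500
I = P(1−P) = 0.25000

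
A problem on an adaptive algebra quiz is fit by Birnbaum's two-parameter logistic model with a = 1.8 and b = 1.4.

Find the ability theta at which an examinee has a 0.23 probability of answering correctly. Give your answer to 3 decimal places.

P(theta) = 1 / (1 + exp(−a(theta − b)))
logit = ln(0.2300/0.7700) = -1.2083
theta = b + logit/(a) = 1.4 + (-1.2083)/1.8000 = 0.7287

0.729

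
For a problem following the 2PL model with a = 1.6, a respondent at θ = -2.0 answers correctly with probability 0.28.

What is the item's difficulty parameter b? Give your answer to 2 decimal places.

-1.41

P(θ) = 1 / (1 + exp(−a(θ − b)))
logit(0.28) = ln(0.28/0.72) = -0.9445
b = θ − logit/(a) = -2.0 − (-0.9445)/1.6000 = -1.4097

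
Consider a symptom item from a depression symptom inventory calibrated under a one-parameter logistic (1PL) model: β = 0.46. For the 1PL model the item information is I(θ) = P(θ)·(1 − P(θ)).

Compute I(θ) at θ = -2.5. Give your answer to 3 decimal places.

0.047

P = 1/(1+e^{2.9600}) = 0.0493
P(1−P) = 0.0493 × 0.9507 = 0.0468
I = P(1−P) = 0.04684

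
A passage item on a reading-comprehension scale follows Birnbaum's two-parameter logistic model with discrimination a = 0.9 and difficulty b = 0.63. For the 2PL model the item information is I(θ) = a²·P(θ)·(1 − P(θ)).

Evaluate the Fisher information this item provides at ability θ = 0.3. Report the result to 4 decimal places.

P = 1/(1+e^{0.2970}) = 0.4263
P(1−P) = 0.4263 × 0.5737 = 0.2446
I = a² × P(1−P) = 0.9² × 0.2446 = 0.19810

0.1981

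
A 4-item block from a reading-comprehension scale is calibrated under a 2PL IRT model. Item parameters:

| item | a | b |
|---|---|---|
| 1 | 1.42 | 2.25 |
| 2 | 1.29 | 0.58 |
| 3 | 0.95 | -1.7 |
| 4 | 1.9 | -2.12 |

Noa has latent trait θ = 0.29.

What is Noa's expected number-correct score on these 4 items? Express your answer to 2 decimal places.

2.32

P(θ) = 1 / (1 + exp(−a(θ − b)))
P_1 = 1/(1+e^{2.7832}) = 0.0582
P_2 = 1/(1+e^{0.3741}) = 0.4076
P_3 = 1/(1+e^{-1.8905}) = 0.8688
P_4 = 1/(1+e^{-4.5790}) = 0.9898
E[score] = 0.0582 + 0.4076 + 0.8688 + 0.9898 = 2.3244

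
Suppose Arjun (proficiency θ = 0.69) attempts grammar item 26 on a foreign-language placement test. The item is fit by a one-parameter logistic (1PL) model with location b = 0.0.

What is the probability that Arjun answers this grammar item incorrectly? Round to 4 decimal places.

0.3340

P(θ) = 1 / (1 + exp(−(θ − b)))
Exponent: (0.69 − 0.0) = 0.6900
1/(1 + e^{-0.6900}) = 0.6660
P = 0.6660
P(incorrect) = 1 − 0.6660 = 0.3340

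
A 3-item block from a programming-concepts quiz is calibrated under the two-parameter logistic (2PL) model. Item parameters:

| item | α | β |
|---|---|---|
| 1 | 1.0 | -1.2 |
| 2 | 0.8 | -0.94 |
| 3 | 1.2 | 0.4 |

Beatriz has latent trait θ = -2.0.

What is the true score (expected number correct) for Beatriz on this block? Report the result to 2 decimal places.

0.66

P(θ) = 1 / (1 + exp(−α(θ − β)))
P_1 = 1/(1+e^{0.8000}) = 0.3100
P_2 = 1/(1+e^{0.8480}) = 0.2999
P_3 = 1/(1+e^{2.8800}) = 0.0532
E[score] = 0.3100 + 0.2999 + 0.0532 = 0.6630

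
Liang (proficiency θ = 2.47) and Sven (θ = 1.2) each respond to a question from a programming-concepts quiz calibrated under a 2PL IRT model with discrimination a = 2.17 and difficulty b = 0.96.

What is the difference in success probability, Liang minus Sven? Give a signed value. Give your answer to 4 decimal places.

P(θ) = 1 / (1 + exp(−a(θ − b)))
P(Liang) = 0.9636  [exponent 3.2767]
P(Sven) = 0.6273  [exponent 0.5208]
Difference = 0.9636 − 0.6273 = 0.3363

0.3363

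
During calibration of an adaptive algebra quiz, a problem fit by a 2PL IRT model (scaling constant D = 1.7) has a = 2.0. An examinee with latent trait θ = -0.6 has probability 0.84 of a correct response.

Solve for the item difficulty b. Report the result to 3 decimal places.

P(θ) = 1 / (1 + exp(−D·a(θ − b)))
logit(0.84) = ln(0.84/0.16) = 1.6582
b = θ − logit/(1.7·a) = -0.6 − 1.6582/3.4000 = -1.0877

-1.088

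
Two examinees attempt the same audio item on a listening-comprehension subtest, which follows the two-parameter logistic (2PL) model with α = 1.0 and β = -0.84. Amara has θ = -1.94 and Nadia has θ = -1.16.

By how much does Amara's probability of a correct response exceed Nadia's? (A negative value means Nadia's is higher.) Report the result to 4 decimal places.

P(θ) = 1 / (1 + exp(−α(θ − β)))
P(Amara) = 0.2497  [exponent -1.1000]
P(Nadia) = 0.4207  [exponent -0.3200]
Difference = 0.2497 − 0.4207 = -0.1709

-0.1709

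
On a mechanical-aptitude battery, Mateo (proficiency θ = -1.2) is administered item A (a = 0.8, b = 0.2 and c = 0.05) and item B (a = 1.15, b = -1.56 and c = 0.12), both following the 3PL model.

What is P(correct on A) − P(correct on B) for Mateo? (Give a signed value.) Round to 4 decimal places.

-0.3661

P(θ) = c + (1 − c) · 1 / (1 + exp(−a(θ − b)))
P_A = 0.2837
P_B = 0.6498
P_A − P_B = -0.3661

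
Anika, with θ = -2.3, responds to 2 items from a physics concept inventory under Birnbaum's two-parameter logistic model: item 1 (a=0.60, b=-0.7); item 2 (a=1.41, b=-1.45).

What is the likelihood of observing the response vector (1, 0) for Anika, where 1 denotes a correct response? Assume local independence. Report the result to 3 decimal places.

0.213

P(θ) = 1 / (1 + exp(−a(θ − b)))
P_1 = 1/(1+e^{0.9600}) = 0.2769
P_2 = 1/(1+e^{1.1985}) = 0.2317
L = P_1 × (1−P_2) = 0.2769 × 0.7683 = 0.21271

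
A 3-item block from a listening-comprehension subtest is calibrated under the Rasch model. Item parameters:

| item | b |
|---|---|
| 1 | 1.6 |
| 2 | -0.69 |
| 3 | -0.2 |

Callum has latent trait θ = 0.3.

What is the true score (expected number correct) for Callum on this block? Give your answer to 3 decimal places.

1.566

P(θ) = 1 / (1 + exp(−(θ − b)))
P_1 = 1/(1+e^{1.3000}) = 0.2142
P_2 = 1/(1+e^{-0.9900}) = 0.7291
P_3 = 1/(1+e^{-0.5000}) = 0.6225
E[score] = 0.2142 + 0.7291 + 0.6225 = 1.5657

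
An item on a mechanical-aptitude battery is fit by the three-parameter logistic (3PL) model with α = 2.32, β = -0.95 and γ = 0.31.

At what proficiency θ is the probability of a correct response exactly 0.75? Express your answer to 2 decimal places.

P(θ) = γ + (1 − γ) · 1 / (1 + exp(−α(θ − β)))
Remove guessing floor: (0.75 − 0.31)/(1 − 0.31) = 0.6377
logit = ln(0.6377/0.3623) = 0.5653
θ = β + logit/(α) = -0.95 + 0.5653/2.3200 = -0.7063

-0.71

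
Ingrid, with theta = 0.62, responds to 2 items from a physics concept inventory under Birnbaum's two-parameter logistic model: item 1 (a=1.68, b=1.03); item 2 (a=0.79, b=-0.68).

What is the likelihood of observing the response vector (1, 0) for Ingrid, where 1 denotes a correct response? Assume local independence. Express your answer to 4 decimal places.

0.0881

P(theta) = 1 / (1 + exp(−a(theta − b)))
P_1 = 1/(1+e^{0.6888}) = 0.3343
P_2 = 1/(1+e^{-1.0270}) = 0.7363
L = P_1 × (1−P_2) = 0.3343 × 0.2637 = 0.08814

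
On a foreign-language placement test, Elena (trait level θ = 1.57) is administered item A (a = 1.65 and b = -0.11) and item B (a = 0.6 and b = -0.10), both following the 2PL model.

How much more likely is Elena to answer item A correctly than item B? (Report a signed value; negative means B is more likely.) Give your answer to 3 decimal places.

P(θ) = 1 / (1 + exp(−a(θ − b)))
P_A = 0.9411
P_B = 0.7315
P_A − P_B = 0.2097

0.210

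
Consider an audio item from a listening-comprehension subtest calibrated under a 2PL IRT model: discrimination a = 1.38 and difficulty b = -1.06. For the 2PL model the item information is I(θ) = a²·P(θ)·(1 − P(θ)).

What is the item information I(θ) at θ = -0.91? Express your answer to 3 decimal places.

P = 1/(1+e^{-0.2070}) = 0.5516
P(1−P) = 0.5516 × 0.4484 = 0.2473
I = a² × P(1−P) = 1.38² × 0.2473 = 0.47104

0.471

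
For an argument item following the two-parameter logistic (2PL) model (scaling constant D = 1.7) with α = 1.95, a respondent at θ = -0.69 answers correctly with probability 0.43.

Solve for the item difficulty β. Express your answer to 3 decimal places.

-0.605

P(θ) = 1 / (1 + exp(−D·α(θ − β)))
logit(0.43) = ln(0.43/0.57) = -0.2819
β = θ − logit/(1.7·α) = -0.69 − (-0.2819)/3.3150 = -0.6050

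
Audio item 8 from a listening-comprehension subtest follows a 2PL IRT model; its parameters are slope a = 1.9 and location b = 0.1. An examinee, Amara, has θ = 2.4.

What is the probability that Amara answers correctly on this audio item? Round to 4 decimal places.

0.9875

P(θ) = 1 / (1 + exp(−a(θ − b)))
Exponent: 1.9 × (2.4 − 0.1) = 4.3700
1/(1 + e^{-4.3700}) = 0.9875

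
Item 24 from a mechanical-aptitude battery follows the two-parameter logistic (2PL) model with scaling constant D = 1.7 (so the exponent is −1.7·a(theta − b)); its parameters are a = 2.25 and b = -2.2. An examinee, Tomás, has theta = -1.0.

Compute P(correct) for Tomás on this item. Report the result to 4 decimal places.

P(theta) = 1 / (1 + exp(−D·a(theta − b)))
Exponent: 1.7 × 2.25 × (-1.0 − (-2.2)) = 4.5900
1/(1 + e^{-4.5900}) = 0.9899
P = 0.9899

0.9899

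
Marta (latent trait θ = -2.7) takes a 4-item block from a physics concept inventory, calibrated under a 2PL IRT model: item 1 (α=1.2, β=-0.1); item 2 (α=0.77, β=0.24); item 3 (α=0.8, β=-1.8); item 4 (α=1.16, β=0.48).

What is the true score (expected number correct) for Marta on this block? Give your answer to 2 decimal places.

0.49

P(θ) = 1 / (1 + exp(−α(θ − β)))
P_1 = 1/(1+e^{3.1200}) = 0.0423
P_2 = 1/(1+e^{2.2638}) = 0.0942
P_3 = 1/(1+e^{0.7200}) = 0.3274
P_4 = 1/(1+e^{3.6888}) = 0.0244
E[score] = 0.0423 + 0.0942 + 0.3274 + 0.0244 = 0.4882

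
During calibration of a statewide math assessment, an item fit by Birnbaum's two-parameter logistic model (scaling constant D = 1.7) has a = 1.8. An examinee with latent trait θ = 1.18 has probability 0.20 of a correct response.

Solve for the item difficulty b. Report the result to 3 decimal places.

1.633

P(θ) = 1 / (1 + exp(−D·a(θ − b)))
logit(0.20) = ln(0.20/0.80) = -1.3863
b = θ − logit/(1.7·a) = 1.18 − (-1.3863)/3.0600 = 1.6330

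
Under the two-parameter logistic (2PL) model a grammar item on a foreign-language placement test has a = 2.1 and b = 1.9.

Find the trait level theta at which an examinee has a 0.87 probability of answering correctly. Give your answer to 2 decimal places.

P(theta) = 1 / (1 + exp(−a(theta − b)))
logit = ln(0.8700/0.1300) = 1.9010
theta = b + logit/(a) = 1.9 + 1.9010/2.1000 = 2.8052

2.81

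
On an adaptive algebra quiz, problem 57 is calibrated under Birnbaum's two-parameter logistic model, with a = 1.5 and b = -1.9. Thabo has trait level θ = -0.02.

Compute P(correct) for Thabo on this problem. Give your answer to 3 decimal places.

P(θ) = 1 / (1 + exp(−a(θ − b)))
Exponent: 1.5 × (-0.02 − (-1.9)) = 2.8200
1/(1 + e^{-2.8200}) = 0.9437

0.944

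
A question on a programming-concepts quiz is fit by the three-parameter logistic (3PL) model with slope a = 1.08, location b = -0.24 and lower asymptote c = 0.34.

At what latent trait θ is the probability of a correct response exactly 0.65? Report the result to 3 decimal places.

-0.352

P(θ) = c + (1 − c) · 1 / (1 + exp(−a(θ − b)))
Remove guessing floor: (0.65 − 0.34)/(1 − 0.34) = 0.4697
logit = ln(0.4697/0.5303) = -0.1214
θ = b + logit/(a) = -0.24 + (-0.1214)/1.0800 = -0.3524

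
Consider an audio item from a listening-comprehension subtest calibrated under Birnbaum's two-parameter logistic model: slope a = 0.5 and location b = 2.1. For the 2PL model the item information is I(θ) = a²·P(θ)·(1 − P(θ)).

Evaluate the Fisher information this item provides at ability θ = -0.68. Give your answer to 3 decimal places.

P = 1/(1+e^{1.3900}) = 0.1994
P(1−P) = 0.1994 × 0.8006 = 0.1596
I = a² × P(1−P) = 0.5² × 0.1596 = 0.03991

0.040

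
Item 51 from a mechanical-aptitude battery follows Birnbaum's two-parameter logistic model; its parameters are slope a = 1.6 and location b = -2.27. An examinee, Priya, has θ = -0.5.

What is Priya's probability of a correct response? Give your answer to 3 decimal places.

P(θ) = 1 / (1 + exp(−a(θ − b)))
Exponent: 1.6 × (-0.5 − (-2.27)) = 2.8320
1/(1 + e^{-2.8320}) = 0.9444

0.944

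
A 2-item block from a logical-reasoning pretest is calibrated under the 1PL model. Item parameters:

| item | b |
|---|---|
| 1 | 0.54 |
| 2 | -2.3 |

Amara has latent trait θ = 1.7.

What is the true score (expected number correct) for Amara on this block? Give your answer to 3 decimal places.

1.743

P(θ) = 1 / (1 + exp(−(θ − b)))
P_1 = 1/(1+e^{-1.1600}) = 0.7613
P_2 = 1/(1+e^{-4.0000}) = 0.9820
E[score] = 0.7613 + 0.9820 = 1.7433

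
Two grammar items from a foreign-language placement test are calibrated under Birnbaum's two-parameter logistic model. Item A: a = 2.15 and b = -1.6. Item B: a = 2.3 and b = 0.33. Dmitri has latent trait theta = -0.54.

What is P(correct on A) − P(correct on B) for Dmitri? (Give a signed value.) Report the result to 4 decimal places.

0.7880

P(theta) = 1 / (1 + exp(−a(theta − b)))
P_A = 0.9071
P_B = 0.1191
P_A − P_B = 0.7880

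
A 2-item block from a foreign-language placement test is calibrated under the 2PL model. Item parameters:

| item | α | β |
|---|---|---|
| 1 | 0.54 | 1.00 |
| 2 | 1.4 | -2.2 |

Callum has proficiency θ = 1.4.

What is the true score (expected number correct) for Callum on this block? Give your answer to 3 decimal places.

1.547

P(θ) = 1 / (1 + exp(−α(θ − β)))
P_1 = 1/(1+e^{-0.2160}) = 0.5538
P_2 = 1/(1+e^{-5.0400}) = 0.9936
E[score] = 0.5538 + 0.9936 = 1.5474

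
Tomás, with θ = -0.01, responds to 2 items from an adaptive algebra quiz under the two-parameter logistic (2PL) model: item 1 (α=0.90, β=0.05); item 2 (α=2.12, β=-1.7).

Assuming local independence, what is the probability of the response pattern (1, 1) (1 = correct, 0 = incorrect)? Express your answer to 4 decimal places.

0.4733

P(θ) = 1 / (1 + exp(−α(θ − β)))
P_1 = 1/(1+e^{0.0540}) = 0.4865
P_2 = 1/(1+e^{-3.5828}) = 0.9730
L = P_1 × P_2 = 0.4865 × 0.9730 = 0.47335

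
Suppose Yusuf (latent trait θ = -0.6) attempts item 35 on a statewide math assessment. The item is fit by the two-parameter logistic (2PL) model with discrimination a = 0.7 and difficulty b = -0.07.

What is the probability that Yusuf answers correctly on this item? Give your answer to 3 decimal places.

P(θ) = 1 / (1 + exp(−a(θ − b)))
Exponent: 0.7 × (-0.6 − (-0.07)) = -0.3710
1/(1 + e^{0.3710}) = 0.4083

0.408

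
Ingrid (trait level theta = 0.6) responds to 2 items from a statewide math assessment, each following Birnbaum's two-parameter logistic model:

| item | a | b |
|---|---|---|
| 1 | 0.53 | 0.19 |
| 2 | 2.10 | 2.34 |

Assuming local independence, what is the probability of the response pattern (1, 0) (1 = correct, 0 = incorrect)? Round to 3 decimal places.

P(theta) = 1 / (1 + exp(−a(theta − b)))
P_1 = 1/(1+e^{-0.2173}) = 0.5541
P_2 = 1/(1+e^{3.6540}) = 0.0252
L = P_1 × (1−P_2) = 0.5541 × 0.9748 = 0.54013

0.540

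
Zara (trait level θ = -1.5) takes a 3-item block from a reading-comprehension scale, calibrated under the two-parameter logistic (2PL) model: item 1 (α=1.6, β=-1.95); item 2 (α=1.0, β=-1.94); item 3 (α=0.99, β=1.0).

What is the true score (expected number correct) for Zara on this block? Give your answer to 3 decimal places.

1.358

P(θ) = 1 / (1 + exp(−α(θ − β)))
P_1 = 1/(1+e^{-0.7200}) = 0.6726
P_2 = 1/(1+e^{-0.4400}) = 0.6083
P_3 = 1/(1+e^{2.4750}) = 0.0776
E[score] = 0.6726 + 0.6083 + 0.0776 = 1.3585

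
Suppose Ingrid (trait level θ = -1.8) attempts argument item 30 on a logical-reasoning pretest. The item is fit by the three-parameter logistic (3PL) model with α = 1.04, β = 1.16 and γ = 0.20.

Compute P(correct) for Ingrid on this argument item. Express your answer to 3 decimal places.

0.235

P(θ) = γ + (1 − γ) · 1 / (1 + exp(−α(θ − β)))
Exponent: 1.04 × (-1.8 − 1.16) = -3.0784
1/(1 + e^{3.0784}) = 0.0440
P = 0.20 + 0.80 × 0.0440 = 0.2352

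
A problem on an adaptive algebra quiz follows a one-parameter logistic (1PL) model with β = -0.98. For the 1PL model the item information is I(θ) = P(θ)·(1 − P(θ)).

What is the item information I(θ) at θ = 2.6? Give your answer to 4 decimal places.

0.0264

P = 1/(1+e^{-3.5800}) = 0.9729
P(1−P) = 0.9729 × 0.0271 = 0.0264
I = P(1−P) = 0.02638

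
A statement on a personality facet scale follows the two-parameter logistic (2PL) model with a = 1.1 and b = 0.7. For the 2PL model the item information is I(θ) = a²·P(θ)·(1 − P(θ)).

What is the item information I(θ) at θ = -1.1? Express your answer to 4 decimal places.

P = 1/(1+e^{1.9800}) = 0.1213
P(1−P) = 0.1213 × 0.8787 = 0.1066
I = a² × P(1−P) = 1.1² × 0.1066 = 0.12899

0.1290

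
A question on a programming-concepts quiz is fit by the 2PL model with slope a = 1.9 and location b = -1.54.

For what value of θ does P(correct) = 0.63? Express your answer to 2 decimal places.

P(θ) = 1 / (1 + exp(−a(θ − b)))
logit = ln(0.6300/0.3700) = 0.5322
θ = b + logit/(a) = -1.54 + 0.5322/1.9000 = -1.2599

-1.26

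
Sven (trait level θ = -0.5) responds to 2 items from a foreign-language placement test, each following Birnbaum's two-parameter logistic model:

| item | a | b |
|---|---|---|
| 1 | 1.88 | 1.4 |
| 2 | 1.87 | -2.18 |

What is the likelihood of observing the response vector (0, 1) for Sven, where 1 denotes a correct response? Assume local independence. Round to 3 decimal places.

0.932

P(θ) = 1 / (1 + exp(−a(θ − b)))
P_1 = 1/(1+e^{3.5720}) = 0.0273
P_2 = 1/(1+e^{-3.1416}) = 0.9586
L = (1−P_1) × P_2 = 0.9727 × 0.9586 = 0.93238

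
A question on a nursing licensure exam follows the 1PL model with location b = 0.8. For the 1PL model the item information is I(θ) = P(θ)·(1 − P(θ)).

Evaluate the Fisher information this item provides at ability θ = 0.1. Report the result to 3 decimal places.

P = 1/(1+e^{0.7000}) = 0.3318
P(1−P) = 0.3318 × 0.6682 = 0.2217
I = P(1−P) = 0.22171

0.222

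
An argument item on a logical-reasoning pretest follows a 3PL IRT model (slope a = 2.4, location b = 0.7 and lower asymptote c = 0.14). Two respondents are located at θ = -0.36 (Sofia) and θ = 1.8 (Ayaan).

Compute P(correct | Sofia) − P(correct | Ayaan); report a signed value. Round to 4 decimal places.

-0.7401

P(θ) = c + (1 − c) · 1 / (1 + exp(−a(θ − b)))
P(Sofia) = 0.2026  [exponent -2.5440]
P(Ayaan) = 0.9427  [exponent 2.6400]
Difference = 0.2026 − 0.9427 = -0.7401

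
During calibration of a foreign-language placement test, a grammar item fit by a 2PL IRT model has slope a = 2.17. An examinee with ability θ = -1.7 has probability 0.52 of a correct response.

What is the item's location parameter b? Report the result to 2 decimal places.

P(θ) = 1 / (1 + exp(−a(θ − b)))
logit(0.52) = ln(0.52/0.48) = 0.0800
b = θ − logit/(a) = -1.7 − 0.0800/2.1700 = -1.7369

-1.74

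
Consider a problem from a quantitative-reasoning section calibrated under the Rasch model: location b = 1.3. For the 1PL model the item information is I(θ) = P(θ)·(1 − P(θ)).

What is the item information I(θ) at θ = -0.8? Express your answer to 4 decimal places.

P = 1/(1+e^{2.1000}) = 0.1091
P(1−P) = 0.1091 × 0.8909 = 0.0972
I = P(1−P) = 0.09719

0.0972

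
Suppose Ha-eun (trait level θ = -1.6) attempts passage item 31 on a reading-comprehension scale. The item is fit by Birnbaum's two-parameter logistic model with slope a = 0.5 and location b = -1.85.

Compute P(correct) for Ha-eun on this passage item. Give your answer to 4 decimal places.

P(θ) = 1 / (1 + exp(−a(θ − b)))
Exponent: 0.5 × (-1.6 − (-1.85)) = 0.1250
1/(1 + e^{-0.1250}) = 0.5312

0.5312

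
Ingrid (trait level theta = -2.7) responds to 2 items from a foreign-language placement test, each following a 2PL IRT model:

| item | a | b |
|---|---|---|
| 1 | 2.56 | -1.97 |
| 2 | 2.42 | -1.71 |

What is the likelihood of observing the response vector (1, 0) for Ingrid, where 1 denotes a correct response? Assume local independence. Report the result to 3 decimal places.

P(theta) = 1 / (1 + exp(−a(theta − b)))
P_1 = 1/(1+e^{1.8688}) = 0.1337
P_2 = 1/(1+e^{2.3958}) = 0.0835
L = P_1 × (1−P_2) = 0.1337 × 0.9165 = 0.12252

0.123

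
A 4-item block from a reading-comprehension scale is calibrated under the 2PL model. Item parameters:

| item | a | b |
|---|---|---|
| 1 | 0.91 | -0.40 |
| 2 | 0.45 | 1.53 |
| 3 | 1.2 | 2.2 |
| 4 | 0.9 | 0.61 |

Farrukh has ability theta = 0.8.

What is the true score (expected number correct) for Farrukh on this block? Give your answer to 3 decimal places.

1.867

P(theta) = 1 / (1 + exp(−a(theta − b)))
P_1 = 1/(1+e^{-1.0920}) = 0.7488
P_2 = 1/(1+e^{0.3285}) = 0.4186
P_3 = 1/(1+e^{1.6800}) = 0.1571
P_4 = 1/(1+e^{-0.1710}) = 0.5426
E[score] = 0.7488 + 0.4186 + 0.1571 + 0.5426 = 1.8671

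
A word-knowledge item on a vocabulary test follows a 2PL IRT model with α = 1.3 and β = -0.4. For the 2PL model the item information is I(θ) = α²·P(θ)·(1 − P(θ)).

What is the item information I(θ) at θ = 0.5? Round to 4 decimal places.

0.3055

P = 1/(1+e^{-1.1700}) = 0.7631
P(1−P) = 0.7631 × 0.2369 = 0.1808
I = α² × P(1−P) = 1.3² × 0.1808 = 0.30548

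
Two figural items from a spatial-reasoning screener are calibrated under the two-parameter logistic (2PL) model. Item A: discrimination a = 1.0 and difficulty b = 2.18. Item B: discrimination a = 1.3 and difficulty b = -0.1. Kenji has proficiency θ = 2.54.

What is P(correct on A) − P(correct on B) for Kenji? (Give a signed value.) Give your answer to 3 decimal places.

P(θ) = 1 / (1 + exp(−a(θ − b)))
P_A = 0.5890
P_B = 0.9687
P_A − P_B = -0.3796

-0.380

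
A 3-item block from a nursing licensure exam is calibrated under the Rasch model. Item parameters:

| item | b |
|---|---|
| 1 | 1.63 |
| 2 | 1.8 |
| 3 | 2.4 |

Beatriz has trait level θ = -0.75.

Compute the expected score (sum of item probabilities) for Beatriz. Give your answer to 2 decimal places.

P(θ) = 1 / (1 + exp(−(θ − b)))
P_1 = 1/(1+e^{2.3800}) = 0.0847
P_2 = 1/(1+e^{2.5500}) = 0.0724
P_3 = 1/(1+e^{3.1500}) = 0.0411
E[score] = 0.0847 + 0.0724 + 0.0411 = 0.1982

0.20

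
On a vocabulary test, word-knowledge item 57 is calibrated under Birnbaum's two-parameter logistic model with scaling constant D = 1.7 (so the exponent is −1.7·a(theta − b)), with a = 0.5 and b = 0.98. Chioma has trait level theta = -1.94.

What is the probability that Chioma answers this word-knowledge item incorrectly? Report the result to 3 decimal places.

0.923

P(theta) = 1 / (1 + exp(−D·a(theta − b)))
Exponent: 1.7 × 0.5 × (-1.94 − 0.98) = -2.4820
1/(1 + e^{2.4820}) = 0.0771
P = 0.0771
P(incorrect) = 1 − 0.0771 = 0.9229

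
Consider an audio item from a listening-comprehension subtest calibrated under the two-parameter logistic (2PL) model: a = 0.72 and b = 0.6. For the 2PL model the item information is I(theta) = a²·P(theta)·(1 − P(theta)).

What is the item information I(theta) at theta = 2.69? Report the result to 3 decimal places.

P = 1/(1+e^{-1.5048}) = 0.8183
P(1−P) = 0.8183 × 0.1817 = 0.1487
I = a² × P(1−P) = 0.72² × 0.1487 = 0.07708

0.077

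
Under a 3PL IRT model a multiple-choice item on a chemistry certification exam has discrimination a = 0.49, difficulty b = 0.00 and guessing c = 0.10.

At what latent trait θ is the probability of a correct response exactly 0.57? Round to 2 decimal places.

0.18

P(θ) = c + (1 − c) · 1 / (1 + exp(−a(θ − b)))
Remove guessing floor: (0.57 − 0.10)/(1 − 0.10) = 0.5222
logit = ln(0.5222/0.4778) = 0.0889
θ = b + logit/(a) = 0.00 + 0.0889/0.4900 = 0.1815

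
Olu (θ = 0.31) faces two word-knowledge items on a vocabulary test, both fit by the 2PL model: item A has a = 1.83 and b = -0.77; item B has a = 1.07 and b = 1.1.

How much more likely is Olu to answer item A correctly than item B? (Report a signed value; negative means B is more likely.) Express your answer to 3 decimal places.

0.578

P(θ) = 1 / (1 + exp(−a(θ − b)))
P_A = 0.8783
P_B = 0.3004
P_A − P_B = 0.5779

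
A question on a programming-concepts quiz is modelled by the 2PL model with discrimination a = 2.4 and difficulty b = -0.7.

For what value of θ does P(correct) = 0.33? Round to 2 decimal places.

-1.00

P(θ) = 1 / (1 + exp(−a(θ − b)))
logit = ln(0.3300/0.6700) = -0.7082
θ = b + logit/(a) = -0.7 + (-0.7082)/2.4000 = -0.9951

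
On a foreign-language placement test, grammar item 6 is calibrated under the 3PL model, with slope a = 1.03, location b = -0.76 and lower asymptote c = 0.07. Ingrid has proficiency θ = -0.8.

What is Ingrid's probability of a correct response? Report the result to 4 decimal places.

0.5254

P(θ) = c + (1 − c) · 1 / (1 + exp(−a(θ − b)))
Exponent: 1.03 × (-0.8 − (-0.76)) = -0.0412
1/(1 + e^{0.0412}) = 0.4897
P = 0.07 + 0.93 × 0.4897 = 0.5254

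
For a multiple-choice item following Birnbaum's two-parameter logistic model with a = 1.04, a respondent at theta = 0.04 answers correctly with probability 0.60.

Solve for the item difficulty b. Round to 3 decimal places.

P(theta) = 1 / (1 + exp(−a(theta − b)))
logit(0.60) = ln(0.60/0.40) = 0.4055
b = theta − logit/(a) = 0.04 − 0.4055/1.0400 = -0.3499

-0.350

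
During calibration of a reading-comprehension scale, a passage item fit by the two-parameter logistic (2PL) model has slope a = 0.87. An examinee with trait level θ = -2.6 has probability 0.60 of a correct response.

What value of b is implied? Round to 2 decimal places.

-3.07

P(θ) = 1 / (1 + exp(−a(θ − b)))
logit(0.60) = ln(0.60/0.40) = 0.4055
b = θ − logit/(a) = -2.6 − 0.4055/0.8700 = -3.0661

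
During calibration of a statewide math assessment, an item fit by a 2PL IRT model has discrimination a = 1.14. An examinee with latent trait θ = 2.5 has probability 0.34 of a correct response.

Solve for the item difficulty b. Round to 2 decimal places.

3.08

P(θ) = 1 / (1 + exp(−a(θ − b)))
logit(0.34) = ln(0.34/0.66) = -0.6633
b = θ − logit/(a) = 2.5 − (-0.6633)/1.1400 = 3.0818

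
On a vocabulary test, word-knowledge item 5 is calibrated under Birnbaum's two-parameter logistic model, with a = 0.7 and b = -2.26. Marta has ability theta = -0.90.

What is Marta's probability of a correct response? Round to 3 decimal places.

0.722

P(theta) = 1 / (1 + exp(−a(theta − b)))
Exponent: 0.7 × (-0.90 − (-2.26)) = 0.9520
1/(1 + e^{-0.9520}) = 0.7215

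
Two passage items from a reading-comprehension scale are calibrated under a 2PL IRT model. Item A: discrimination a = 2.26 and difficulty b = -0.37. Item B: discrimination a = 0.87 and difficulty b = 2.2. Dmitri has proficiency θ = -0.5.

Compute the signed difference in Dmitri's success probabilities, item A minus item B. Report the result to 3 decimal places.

P(θ) = 1 / (1 + exp(−a(θ − b)))
P_A = 0.4271
P_B = 0.0871
P_A − P_B = 0.3399

0.340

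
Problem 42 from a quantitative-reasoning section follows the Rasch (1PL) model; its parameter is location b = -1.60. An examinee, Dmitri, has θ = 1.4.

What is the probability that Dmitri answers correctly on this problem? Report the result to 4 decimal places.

0.9526

P(θ) = 1 / (1 + exp(−(θ − b)))
Exponent: (1.4 − (-1.60)) = 3.0000
1/(1 + e^{-3.0000}) = 0.9526
P = 0.9526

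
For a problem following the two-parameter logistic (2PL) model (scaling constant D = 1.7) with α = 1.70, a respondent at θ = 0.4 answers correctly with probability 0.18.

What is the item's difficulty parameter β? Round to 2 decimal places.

P(θ) = 1 / (1 + exp(−D·α(θ − β)))
logit(0.18) = ln(0.18/0.82) = -1.5163
β = θ − logit/(1.7·α) = 0.4 − (-1.5163)/2.8900 = 0.9247

0.92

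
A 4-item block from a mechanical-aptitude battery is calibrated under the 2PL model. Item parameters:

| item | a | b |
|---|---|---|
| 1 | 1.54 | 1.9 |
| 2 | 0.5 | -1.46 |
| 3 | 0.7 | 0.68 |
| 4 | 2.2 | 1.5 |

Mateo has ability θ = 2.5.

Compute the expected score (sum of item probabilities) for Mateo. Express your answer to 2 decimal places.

3.28

P(θ) = 1 / (1 + exp(−a(θ − b)))
P_1 = 1/(1+e^{-0.9240}) = 0.7159
P_2 = 1/(1+e^{-1.9800}) = 0.8787
P_3 = 1/(1+e^{-1.2740}) = 0.7814
P_4 = 1/(1+e^{-2.2000}) = 0.9002
E[score] = 0.7159 + 0.8787 + 0.7814 + 0.9002 = 3.2762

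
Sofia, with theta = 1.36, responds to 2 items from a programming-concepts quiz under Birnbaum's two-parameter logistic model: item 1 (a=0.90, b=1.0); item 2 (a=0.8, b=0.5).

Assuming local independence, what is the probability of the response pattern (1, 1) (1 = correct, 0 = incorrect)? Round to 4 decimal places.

0.3862

P(theta) = 1 / (1 + exp(−a(theta − b)))
P_1 = 1/(1+e^{-0.3240}) = 0.5803
P_2 = 1/(1+e^{-0.6880}) = 0.6655
L = P_1 × P_2 = 0.5803 × 0.6655 = 0.38620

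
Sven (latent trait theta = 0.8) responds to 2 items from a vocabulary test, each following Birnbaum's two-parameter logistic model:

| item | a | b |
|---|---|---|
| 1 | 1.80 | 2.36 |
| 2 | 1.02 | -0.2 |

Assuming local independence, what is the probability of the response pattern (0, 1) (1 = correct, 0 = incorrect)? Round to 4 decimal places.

0.6932

P(theta) = 1 / (1 + exp(−a(theta − b)))
P_1 = 1/(1+e^{2.8080}) = 0.0569
P_2 = 1/(1+e^{-1.0200}) = 0.7350
L = (1−P_1) × P_2 = 0.9431 × 0.7350 = 0.69316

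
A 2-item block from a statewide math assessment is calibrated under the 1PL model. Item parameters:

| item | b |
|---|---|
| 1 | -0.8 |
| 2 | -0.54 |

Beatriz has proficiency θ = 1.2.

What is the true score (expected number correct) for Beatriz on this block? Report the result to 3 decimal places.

P(θ) = 1 / (1 + exp(−(θ − b)))
P_1 = 1/(1+e^{-2.0000}) = 0.8808
P_2 = 1/(1+e^{-1.7400}) = 0.8507
E[score] = 0.8808 + 0.8507 = 1.7315

1.731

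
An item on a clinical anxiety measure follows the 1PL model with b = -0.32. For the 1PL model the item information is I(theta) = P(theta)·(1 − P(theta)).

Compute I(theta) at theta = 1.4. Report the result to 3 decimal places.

0.129

P = 1/(1+e^{-1.7200}) = 0.8481
P(1−P) = 0.8481 × 0.1519 = 0.1288
I = P(1−P) = 0.12881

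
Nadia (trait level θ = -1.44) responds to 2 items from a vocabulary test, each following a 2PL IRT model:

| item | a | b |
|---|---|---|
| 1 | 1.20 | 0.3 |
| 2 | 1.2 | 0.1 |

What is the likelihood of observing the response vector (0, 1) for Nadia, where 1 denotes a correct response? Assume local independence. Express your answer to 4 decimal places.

P(θ) = 1 / (1 + exp(−a(θ − b)))
P_1 = 1/(1+e^{2.0880}) = 0.1103
P_2 = 1/(1+e^{1.8480}) = 0.1361
L = (1−P_1) × P_2 = 0.8897 × 0.1361 = 0.12110

0.1211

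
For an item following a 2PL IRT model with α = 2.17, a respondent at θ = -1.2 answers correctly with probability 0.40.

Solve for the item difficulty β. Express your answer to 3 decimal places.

-1.013

P(θ) = 1 / (1 + exp(−α(θ − β)))
logit(0.40) = ln(0.40/0.60) = -0.4055
β = θ − logit/(α) = -1.2 − (-0.4055)/2.1700 = -1.0131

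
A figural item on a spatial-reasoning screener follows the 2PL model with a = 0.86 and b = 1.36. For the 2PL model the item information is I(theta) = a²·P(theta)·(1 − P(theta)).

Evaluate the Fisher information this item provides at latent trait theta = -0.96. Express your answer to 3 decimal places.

P = 1/(1+e^{1.9952}) = 0.1197
P(1−P) = 0.1197 × 0.8803 = 0.1054
I = a² × P(1−P) = 0.86² × 0.1054 = 0.07794

0.078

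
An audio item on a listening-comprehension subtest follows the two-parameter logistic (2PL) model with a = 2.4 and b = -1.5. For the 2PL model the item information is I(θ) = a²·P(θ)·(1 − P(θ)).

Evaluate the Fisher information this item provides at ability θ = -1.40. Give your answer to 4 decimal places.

P = 1/(1+e^{-0.2400}) = 0.5597
P(1−P) = 0.5597 × 0.4403 = 0.2464
I = a² × P(1−P) = 2.4² × 0.2464 = 1.41946

1.4195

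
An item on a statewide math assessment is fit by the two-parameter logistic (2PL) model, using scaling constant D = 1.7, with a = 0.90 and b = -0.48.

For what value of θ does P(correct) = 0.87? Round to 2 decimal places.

0.76

P(θ) = 1 / (1 + exp(−D·a(θ − b)))
logit = ln(0.8700/0.1300) = 1.9010
θ = b + logit/(1.7·a) = -0.48 + 1.9010/1.5300 = 0.7625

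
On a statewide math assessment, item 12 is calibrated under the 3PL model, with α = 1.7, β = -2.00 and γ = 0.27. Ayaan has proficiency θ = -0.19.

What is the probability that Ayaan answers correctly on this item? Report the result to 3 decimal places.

P(θ) = γ + (1 − γ) · 1 / (1 + exp(−α(θ − β)))
Exponent: 1.7 × (-0.19 − (-2.00)) = 3.0770
1/(1 + e^{-3.0770}) = 0.9559
P = 0.27 + 0.73 × 0.9559 = 0.9678

0.968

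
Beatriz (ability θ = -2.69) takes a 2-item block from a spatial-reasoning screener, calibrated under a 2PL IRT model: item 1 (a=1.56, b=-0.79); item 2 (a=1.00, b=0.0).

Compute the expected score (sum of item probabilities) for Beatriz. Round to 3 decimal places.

P(θ) = 1 / (1 + exp(−a(θ − b)))
P_1 = 1/(1+e^{2.9640}) = 0.0491
P_2 = 1/(1+e^{2.6900}) = 0.0636
E[score] = 0.0491 + 0.0636 = 0.1126

0.113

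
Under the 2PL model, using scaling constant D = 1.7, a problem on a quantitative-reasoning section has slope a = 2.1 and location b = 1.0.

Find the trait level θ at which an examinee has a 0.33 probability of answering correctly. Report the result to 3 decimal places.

P(θ) = 1 / (1 + exp(−D·a(θ − b)))
logit = ln(0.3300/0.6700) = -0.7082
θ = b + logit/(1.7·a) = 1.0 + (-0.7082)/3.5700 = 0.8016

0.802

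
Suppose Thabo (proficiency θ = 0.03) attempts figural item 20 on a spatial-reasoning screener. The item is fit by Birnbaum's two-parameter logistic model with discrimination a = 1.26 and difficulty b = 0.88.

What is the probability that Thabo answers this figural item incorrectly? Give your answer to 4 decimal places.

0.7448

P(θ) = 1 / (1 + exp(−a(θ − b)))
Exponent: 1.26 × (0.03 − 0.88) = -1.0710
1/(1 + e^{1.0710}) = 0.2552
P(incorrect) = 1 − 0.2552 = 0.7448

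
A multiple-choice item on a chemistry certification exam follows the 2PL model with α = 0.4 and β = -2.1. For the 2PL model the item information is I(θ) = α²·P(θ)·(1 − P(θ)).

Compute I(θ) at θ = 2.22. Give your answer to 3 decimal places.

P = 1/(1+e^{-1.7280}) = 0.8492
P(1−P) = 0.8492 × 0.1508 = 0.1281
I = α² × P(1−P) = 0.4² × 0.1281 = 0.02049

0.020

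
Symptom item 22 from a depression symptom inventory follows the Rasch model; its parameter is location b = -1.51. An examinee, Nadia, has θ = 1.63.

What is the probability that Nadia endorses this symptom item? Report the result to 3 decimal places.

0.959

P(θ) = 1 / (1 + exp(−(θ − b)))
Exponent: (1.63 − (-1.51)) = 3.1400
1/(1 + e^{-3.1400}) = 0.9585
P = 0.9585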